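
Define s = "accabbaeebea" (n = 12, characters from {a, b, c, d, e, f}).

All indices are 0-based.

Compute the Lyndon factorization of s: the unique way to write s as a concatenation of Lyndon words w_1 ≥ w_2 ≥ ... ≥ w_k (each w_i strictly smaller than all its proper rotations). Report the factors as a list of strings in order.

["acc", "abbaeebe", "a"]

emit factor 1: 'acc' (i=0, period=3)
emit factor 2: 'abbaeebe' (i=3, period=8)
emit factor 3: 'a' (i=11, period=1)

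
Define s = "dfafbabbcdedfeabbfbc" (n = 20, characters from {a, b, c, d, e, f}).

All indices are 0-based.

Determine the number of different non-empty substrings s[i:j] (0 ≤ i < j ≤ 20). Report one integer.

190

sorted suffixes:
  #0 SA[0]=5  'abbcdedfeabbfbc'
  #1 SA[1]=14  'abbfbc'
  #2 SA[2]=2  'afbabbcdedfeabbfbc'
  #3 SA[3]=4  'babbcdedfeabbfbc'
  #4 SA[4]=6  'bbcdedfeabbfbc'
  #5 SA[5]=15  'bbfbc'
  #6 SA[6]=18  'bc'
  #7 SA[7]=7  'bcdedfeabbfbc'
  #8 SA[8]=16  'bfbc'
  #9 SA[9]=19  'c'
  #10 SA[10]=8  'cdedfeabbfbc'
  #11 SA[11]=9  'dedfeabbfbc'
  #12 SA[12]=0  'dfafbabbcdedfeabbfbc'
  #13 SA[13]=11  'dfeabbfbc'
  #14 SA[14]=13  'eabbfbc'
  #15 SA[15]=10  'edfeabbfbc'
  #16 SA[16]=1  'fafbabbcdedfeabbfbc'
  #17 SA[17]=3  'fbabbcdedfeabbfbc'
  #18 SA[18]=17  'fbc'
  #19 SA[19]=12  'feabbfbc'

SA = [5, 14, 2, 4, 6, 15, 18, 7, 16, 19, 8, 9, 0, 11, 13, 10, 1, 3, 17, 12]
i: (SA[i-1],SA[i]) lcp shared
  1: (5,14) 3 'abb'
  2: (14,2) 1 'a'
  3: (2,4) 0 ''
  4: (4,6) 1 'b'
  5: (6,15) 2 'bb'
  6: (15,18) 1 'b'
  7: (18,7) 2 'bc'
  8: (7,16) 1 'b'
  9: (16,19) 0 ''
  10: (19,8) 1 'c'
  11: (8,9) 0 ''
  12: (9,0) 1 'd'
  13: (0,11) 2 'df'
  14: (11,13) 0 ''
  15: (13,10) 1 'e'
  16: (10,1) 0 ''
  17: (1,3) 1 'f'
  18: (3,17) 2 'fb'
  19: (17,12) 1 'f'

n(n+1)/2 = 20·21/2 = 210
Σ LCP = 0 + 3 + 1 + 0 + 1 + 2 + 1 + 2 + 1 + 0 + 1 + 0 + 1 + 2 + 0 + 1 + 0 + 1 + 2 + 1 = 20
distinct = 210 − 20 = 190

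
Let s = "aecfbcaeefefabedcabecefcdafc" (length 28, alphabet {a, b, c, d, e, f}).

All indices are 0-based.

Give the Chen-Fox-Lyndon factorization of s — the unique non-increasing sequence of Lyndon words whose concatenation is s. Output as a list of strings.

emit factor 1: 'aecfbcaeefef' (i=0, period=12)
emit factor 2: 'abedc' (i=12, period=5)
emit factor 3: 'abecefcdafc' (i=17, period=11)

["aecfbcaeefef", "abedc", "abecefcdafc"]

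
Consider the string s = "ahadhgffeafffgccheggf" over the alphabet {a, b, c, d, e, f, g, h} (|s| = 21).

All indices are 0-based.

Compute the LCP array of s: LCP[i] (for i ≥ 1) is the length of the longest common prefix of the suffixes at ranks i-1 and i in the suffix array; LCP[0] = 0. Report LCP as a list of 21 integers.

[0, 1, 1, 0, 1, 0, 0, 1, 0, 1, 1, 2, 2, 1, 0, 1, 2, 1, 0, 1, 1]

rank | idx | suffix
   0 |   2 | adhgffeafffgccheggf
   1 |   9 | afffgccheggf
   2 |   0 | ahadhgffeafffgccheggf
   3 |  14 | ccheggf
   4 |  15 | cheggf
   5 |   3 | dhgffeafffgccheggf
   6 |   8 | eafffgccheggf
   7 |  17 | eggf
   8 |  20 | f
   9 |   7 | feafffgccheggf
  10 |   6 | ffeafffgccheggf
  11 |  10 | fffgccheggf
  12 |  11 | ffgccheggf
  13 |  12 | fgccheggf
  14 |  13 | gccheggf
  15 |  19 | gf
  16 |   5 | gffeafffgccheggf
  17 |  18 | ggf
  18 |   1 | hadhgffeafffgccheggf
  19 |  16 | heggf
  20 |   4 | hgffeafffgccheggf

SA = [2, 9, 0, 14, 15, 3, 8, 17, 20, 7, 6, 10, 11, 12, 13, 19, 5, 18, 1, 16, 4]
rank  pair      lcp
   1  s[2:],s[9:]  1  'a'
   2  s[9:],s[0:]  1  'a'
   3  s[0:],s[14:]  0  ''
   4  s[14:],s[15:]  1  'c'
   5  s[15:],s[3:]  0  ''
   6  s[3:],s[8:]  0  ''
   7  s[8:],s[17:]  1  'e'
   8  s[17:],s[20:]  0  ''
   9  s[20:],s[7:]  1  'f'
  10  s[7:],s[6:]  1  'f'
  11  s[6:],s[10:]  2  'ff'
  12  s[10:],s[11:]  2  'ff'
  13  s[11:],s[12:]  1  'f'
  14  s[12:],s[13:]  0  ''
  15  s[13:],s[19:]  1  'g'
  16  s[19:],s[5:]  2  'gf'
  17  s[5:],s[18:]  1  'g'
  18  s[18:],s[1:]  0  ''
  19  s[1:],s[16:]  1  'h'
  20  s[16:],s[4:]  1  'h'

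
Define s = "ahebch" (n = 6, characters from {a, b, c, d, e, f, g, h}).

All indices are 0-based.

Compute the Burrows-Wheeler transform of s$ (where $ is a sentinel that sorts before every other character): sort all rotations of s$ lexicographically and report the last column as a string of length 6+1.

rank  rotation last
    0  $ahebch  h
    1  ahebch$  $
    2  bch$ahe  e
    3  ch$aheb  b
    4  ebch$ah  h
    5  h$ahebc  c
    6  hebch$a  a

h$ebhca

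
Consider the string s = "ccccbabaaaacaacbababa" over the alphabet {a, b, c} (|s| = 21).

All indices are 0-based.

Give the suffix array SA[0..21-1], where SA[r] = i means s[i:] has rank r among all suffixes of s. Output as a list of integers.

[20, 7, 8, 9, 12, 18, 5, 16, 10, 13, 19, 6, 17, 4, 15, 11, 3, 14, 2, 1, 0]

rank | idx | suffix
   0 |  20 | a
   1 |   7 | aaaacaacbababa
   2 |   8 | aaacaacbababa
   3 |   9 | aacaacbababa
   4 |  12 | aacbababa
   5 |  18 | aba
   6 |   5 | abaaaacaacbababa
   7 |  16 | ababa
   8 |  10 | acaacbababa
   9 |  13 | acbababa
  10 |  19 | ba
  11 |   6 | baaaacaacbababa
  12 |  17 | baba
  13 |   4 | babaaaacaacbababa
  14 |  15 | bababa
  15 |  11 | caacbababa
  16 |   3 | cbabaaaacaacbababa
  17 |  14 | cbababa
  18 |   2 | ccbabaaaacaacbababa
  19 |   1 | cccbabaaaacaacbababa
  20 |   0 | ccccbabaaaacaacbababa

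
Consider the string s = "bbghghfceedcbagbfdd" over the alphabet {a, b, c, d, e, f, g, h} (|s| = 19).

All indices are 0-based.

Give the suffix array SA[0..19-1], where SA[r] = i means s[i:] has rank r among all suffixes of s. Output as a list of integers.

[13, 12, 0, 15, 1, 11, 7, 18, 10, 17, 9, 8, 6, 16, 14, 4, 2, 5, 3]

rank | idx | suffix
   0 |  13 | agbfdd
   1 |  12 | bagbfdd
   2 |   0 | bbghghfceedcbagbfdd
   3 |  15 | bfdd
   4 |   1 | bghghfceedcbagbfdd
   5 |  11 | cbagbfdd
   6 |   7 | ceedcbagbfdd
   7 |  18 | d
   8 |  10 | dcbagbfdd
   9 |  17 | dd
  10 |   9 | edcbagbfdd
  11 |   8 | eedcbagbfdd
  12 |   6 | fceedcbagbfdd
  13 |  16 | fdd
  14 |  14 | gbfdd
  15 |   4 | ghfceedcbagbfdd
  16 |   2 | ghghfceedcbagbfdd
  17 |   5 | hfceedcbagbfdd
  18 |   3 | hghfceedcbagbfdd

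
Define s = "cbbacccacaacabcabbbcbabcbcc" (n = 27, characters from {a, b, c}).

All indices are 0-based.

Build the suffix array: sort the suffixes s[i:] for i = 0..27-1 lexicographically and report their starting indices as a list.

[9, 15, 12, 21, 7, 10, 3, 20, 2, 1, 16, 17, 13, 18, 22, 24, 26, 8, 14, 11, 6, 19, 0, 23, 25, 5, 4]

rank | idx | suffix
   0 |   9 | aacabcabbbcbabcbcc
   1 |  15 | abbbcbabcbcc
   2 |  12 | abcabbbcbabcbcc
   3 |  21 | abcbcc
   4 |   7 | acaacabcabbbcbabcbcc
   5 |  10 | acabcabbbcbabcbcc
   6 |   3 | acccacaacabcabbbcbabcbcc
   7 |  20 | babcbcc
   8 |   2 | bacccacaacabcabbbcbabcbcc
   9 |   1 | bbacccacaacabcabbbcbabcbcc
  10 |  16 | bbbcbabcbcc
  11 |  17 | bbcbabcbcc
  12 |  13 | bcabbbcbabcbcc
  13 |  18 | bcbabcbcc
  14 |  22 | bcbcc
  15 |  24 | bcc
  16 |  26 | c
  17 |   8 | caacabcabbbcbabcbcc
  18 |  14 | cabbbcbabcbcc
  19 |  11 | cabcabbbcbabcbcc
  20 |   6 | cacaacabcabbbcbabcbcc
  21 |  19 | cbabcbcc
  22 |   0 | cbbacccacaacabcabbbcbabcbcc
  23 |  23 | cbcc
  24 |  25 | cc
  25 |   5 | ccacaacabcabbbcbabcbcc
  26 |   4 | cccacaacabcabbbcbabcbcc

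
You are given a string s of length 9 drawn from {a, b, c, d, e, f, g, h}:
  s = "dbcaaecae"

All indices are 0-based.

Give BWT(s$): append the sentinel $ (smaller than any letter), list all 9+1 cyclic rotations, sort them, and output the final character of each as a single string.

eccadbe$aa

rank  rotation    last
    0  $dbcaaecae  e
    1  aaecae$dbc  c
    2  ae$dbcaaec  c
    3  aecae$dbca  a
    4  bcaaecae$d  d
    5  caaecae$db  b
    6  cae$dbcaae  e
    7  dbcaaecae$  $
    8  e$dbcaaeca  a
    9  ecae$dbcaa  a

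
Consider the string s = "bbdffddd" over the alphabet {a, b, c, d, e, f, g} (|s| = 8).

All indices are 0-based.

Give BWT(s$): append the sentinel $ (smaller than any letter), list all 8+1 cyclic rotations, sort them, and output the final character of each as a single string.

d$bddfbfd

rank  rotation   last
    0  $bbdffddd  d
    1  bbdffddd$  $
    2  bdffddd$b  b
    3  d$bbdffdd  d
    4  dd$bbdffd  d
    5  ddd$bbdff  f
    6  dffddd$bb  b
    7  fddd$bbdf  f
    8  ffddd$bbd  d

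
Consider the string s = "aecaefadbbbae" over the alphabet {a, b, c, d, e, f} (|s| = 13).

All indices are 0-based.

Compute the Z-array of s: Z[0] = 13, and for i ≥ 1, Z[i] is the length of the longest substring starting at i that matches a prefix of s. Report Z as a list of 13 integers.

[13, 0, 0, 2, 0, 0, 1, 0, 0, 0, 0, 2, 0]

Z[0]=13
i=1: fresh scan; Z[1]=0
i=2: fresh scan; Z[2]=0
i=3: fresh scan; Z[3]=2 extend→box=[3,5)
i=4: min(r-i=1, Z[1]=0)=0; Z[4]=0
i=5: fresh scan; Z[5]=0
i=6: fresh scan; Z[6]=1 extend→box=[6,7)
i=7: fresh scan; Z[7]=0
i=8: fresh scan; Z[8]=0
i=9: fresh scan; Z[9]=0
i=10: fresh scan; Z[10]=0
i=11: fresh scan; Z[11]=2 extend→box=[11,13)
i=12: min(r-i=1, Z[1]=0)=0; Z[12]=0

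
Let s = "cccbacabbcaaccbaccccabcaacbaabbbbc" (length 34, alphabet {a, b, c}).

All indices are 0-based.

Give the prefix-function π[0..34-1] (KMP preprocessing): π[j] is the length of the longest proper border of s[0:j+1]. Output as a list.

[0, 1, 2, 0, 0, 1, 0, 0, 0, 1, 0, 0, 1, 2, 0, 0, 1, 2, 3, 3, 0, 0, 1, 0, 0, 1, 0, 0, 0, 0, 0, 0, 0, 1]

π[0] = 0
j=1 s[j]='c': π[1]=1 (border 'c')
j=2 s[j]='c': π[2]=2 (border 'cc')
j=3 s[j]='b': k: 2→1→0; π[3]=0 (border '')
j=4 s[j]='a': π[4]=0 (border '')
j=5 s[j]='c': π[5]=1 (border 'c')
j=6 s[j]='a': k: 1→0; π[6]=0 (border '')
j=7 s[j]='b': π[7]=0 (border '')
j=8 s[j]='b': π[8]=0 (border '')
j=9 s[j]='c': π[9]=1 (border 'c')
j=10 s[j]='a': k: 1→0; π[10]=0 (border '')
j=11 s[j]='a': π[11]=0 (border '')
j=12 s[j]='c': π[12]=1 (border 'c')
j=13 s[j]='c': π[13]=2 (border 'cc')
j=14 s[j]='b': k: 2→1→0; π[14]=0 (border '')
j=15 s[j]='a': π[15]=0 (border '')
j=16 s[j]='c': π[16]=1 (border 'c')
j=17 s[j]='c': π[17]=2 (border 'cc')
j=18 s[j]='c': π[18]=3 (border 'ccc')
j=19 s[j]='c': k: 3→2; π[19]=3 (border 'ccc')
j=20 s[j]='a': k: 3→2→1→0; π[20]=0 (border '')
j=21 s[j]='b': π[21]=0 (border '')
j=22 s[j]='c': π[22]=1 (border 'c')
j=23 s[j]='a': k: 1→0; π[23]=0 (border '')
j=24 s[j]='a': π[24]=0 (border '')
j=25 s[j]='c': π[25]=1 (border 'c')
j=26 s[j]='b': k: 1→0; π[26]=0 (border '')
j=27 s[j]='a': π[27]=0 (border '')
j=28 s[j]='a': π[28]=0 (border '')
j=29 s[j]='b': π[29]=0 (border '')
j=30 s[j]='b': π[30]=0 (border '')
j=31 s[j]='b': π[31]=0 (border '')
j=32 s[j]='b': π[32]=0 (border '')
j=33 s[j]='c': π[33]=1 (border 'c')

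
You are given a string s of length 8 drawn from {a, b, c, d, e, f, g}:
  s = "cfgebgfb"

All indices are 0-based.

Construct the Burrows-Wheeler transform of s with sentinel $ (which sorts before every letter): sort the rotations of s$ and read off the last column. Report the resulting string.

rank  rotation   last
    0  $cfgebgfb  b
    1  b$cfgebgf  f
    2  bgfb$cfge  e
    3  cfgebgfb$  $
    4  ebgfb$cfg  g
    5  fb$cfgebg  g
    6  fgebgfb$c  c
    7  gebgfb$cf  f
    8  gfb$cfgeb  b

bfe$ggcfb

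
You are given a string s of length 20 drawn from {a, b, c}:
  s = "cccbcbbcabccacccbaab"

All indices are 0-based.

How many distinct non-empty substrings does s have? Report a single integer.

180

sorted suffixes:
  #0 SA[0]=17  'aab'
  #1 SA[1]=18  'ab'
  #2 SA[2]=8  'abccacccbaab'
  #3 SA[3]=12  'acccbaab'
  #4 SA[4]=19  'b'
  #5 SA[5]=16  'baab'
  #6 SA[6]=5  'bbcabccacccbaab'
  #7 SA[7]=6  'bcabccacccbaab'
  #8 SA[8]=3  'bcbbcabccacccbaab'
  #9 SA[9]=9  'bccacccbaab'
  #10 SA[10]=7  'cabccacccbaab'
  #11 SA[11]=11  'cacccbaab'
  #12 SA[12]=15  'cbaab'
  #13 SA[13]=4  'cbbcabccacccbaab'
  #14 SA[14]=2  'cbcbbcabccacccbaab'
  #15 SA[15]=10  'ccacccbaab'
  #16 SA[16]=14  'ccbaab'
  #17 SA[17]=1  'ccbcbbcabccacccbaab'
  #18 SA[18]=13  'cccbaab'
  #19 SA[19]=0  'cccbcbbcabccacccbaab'

SA = [17, 18, 8, 12, 19, 16, 5, 6, 3, 9, 7, 11, 15, 4, 2, 10, 14, 1, 13, 0]
[i] adj suffixes → lcp
  [1] 17/18 → 1 ('a')
  [2] 18/8 → 2 ('ab')
  [3] 8/12 → 1 ('a')
  [4] 12/19 → 0 ('')
  [5] 19/16 → 1 ('b')
  [6] 16/5 → 1 ('b')
  [7] 5/6 → 1 ('b')
  [8] 6/3 → 2 ('bc')
  [9] 3/9 → 2 ('bc')
  [10] 9/7 → 0 ('')
  [11] 7/11 → 2 ('ca')
  [12] 11/15 → 1 ('c')
  [13] 15/4 → 2 ('cb')
  [14] 4/2 → 2 ('cb')
  [15] 2/10 → 1 ('c')
  [16] 10/14 → 2 ('cc')
  [17] 14/1 → 3 ('ccb')
  [18] 1/13 → 2 ('cc')
  [19] 13/0 → 4 ('cccb')

n(n+1)/2 = 20·21/2 = 210
Σ LCP = 0 + 1 + 2 + 1 + 0 + 1 + 1 + 1 + 2 + 2 + 0 + 2 + 1 + 2 + 2 + 1 + 2 + 3 + 2 + 4 = 30
distinct = 210 − 30 = 180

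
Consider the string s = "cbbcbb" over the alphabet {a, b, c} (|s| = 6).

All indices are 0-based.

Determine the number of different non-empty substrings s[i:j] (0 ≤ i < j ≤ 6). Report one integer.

rank→(start, suffix):
  0 → (5, 'b')
  1 → (4, 'bb')
  2 → (1, 'bbcbb')
  3 → (2, 'bcbb')
  4 → (3, 'cbb')
  5 → (0, 'cbbcbb')

SA = [5, 4, 1, 2, 3, 0]
i: (SA[i-1],SA[i]) lcp shared
  1: (5,4) 1 'b'
  2: (4,1) 2 'bb'
  3: (1,2) 1 'b'
  4: (2,3) 0 ''
  5: (3,0) 3 'cbb'

n(n+1)/2 = 6·7/2 = 21
Σ LCP = 0 + 1 + 2 + 1 + 0 + 3 = 7
distinct = 21 − 7 = 14

14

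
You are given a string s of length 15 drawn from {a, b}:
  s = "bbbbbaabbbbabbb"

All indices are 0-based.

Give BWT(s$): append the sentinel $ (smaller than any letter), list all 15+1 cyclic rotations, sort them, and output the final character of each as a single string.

rank  rotation          last
    0  $bbbbbaabbbbabbb  b
    1  aabbbbabbb$bbbbb  b
    2  abbb$bbbbbaabbbb  b
    3  abbbbabbb$bbbbba  a
    4  b$bbbbbaabbbbabb  b
    5  baabbbbabbb$bbbb  b
    6  babbb$bbbbbaabbb  b
    7  bb$bbbbbaabbbbab  b
    8  bbaabbbbabbb$bbb  b
    9  bbabbb$bbbbbaabb  b
   10  bbb$bbbbbaabbbba  a
   11  bbbaabbbbabbb$bb  b
   12  bbbabbb$bbbbbaab  b
   13  bbbbaabbbbabbb$b  b
   14  bbbbabbb$bbbbbaa  a
   15  bbbbbaabbbbabbb$  $

bbbabbbbbbabbba$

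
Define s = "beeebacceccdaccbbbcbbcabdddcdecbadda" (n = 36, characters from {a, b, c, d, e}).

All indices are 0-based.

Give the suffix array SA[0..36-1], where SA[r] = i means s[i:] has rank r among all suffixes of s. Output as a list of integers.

[35, 22, 12, 5, 32, 4, 31, 15, 19, 16, 20, 17, 23, 0, 21, 30, 14, 18, 13, 9, 6, 10, 27, 7, 34, 11, 26, 33, 25, 24, 28, 3, 29, 8, 2, 1]

sorted suffixes:
  #0 SA[0]=35  'a'
  #1 SA[1]=22  'abdddcdecbadda'
  #2 SA[2]=12  'accbbbcbbcabdddcdecbadda'
  #3 SA[3]=5  'acceccdaccbbbcbbcabdddcdecbadda'
  #4 SA[4]=32  'adda'
  #5 SA[5]=4  'bacceccdaccbbbcbbcabdddcdecbadda'
  #6 SA[6]=31  'badda'
  #7 SA[7]=15  'bbbcbbcabdddcdecbadda'
  #8 SA[8]=19  'bbcabdddcdecbadda'
  #9 SA[9]=16  'bbcbbcabdddcdecbadda'
  #10 SA[10]=20  'bcabdddcdecbadda'
  #11 SA[11]=17  'bcbbcabdddcdecbadda'
  #12 SA[12]=23  'bdddcdecbadda'
  #13 SA[13]=0  'beeebacceccdaccbbbcbbcabdddcdecbadda'
  #14 SA[14]=21  'cabdddcdecbadda'
  #15 SA[15]=30  'cbadda'
  #16 SA[16]=14  'cbbbcbbcabdddcdecbadda'
  #17 SA[17]=18  'cbbcabdddcdecbadda'
  #18 SA[18]=13  'ccbbbcbbcabdddcdecbadda'
  #19 SA[19]=9  'ccdaccbbbcbbcabdddcdecbadda'
  #20 SA[20]=6  'cceccdaccbbbcbbcabdddcdecbadda'
  #21 SA[21]=10  'cdaccbbbcbbcabdddcdecbadda'
  #22 SA[22]=27  'cdecbadda'
  #23 SA[23]=7  'ceccdaccbbbcbbcabdddcdecbadda'
  #24 SA[24]=34  'da'
  #25 SA[25]=11  'daccbbbcbbcabdddcdecbadda'
  #26 SA[26]=26  'dcdecbadda'
  #27 SA[27]=33  'dda'
  #28 SA[28]=25  'ddcdecbadda'
  #29 SA[29]=24  'dddcdecbadda'
  #30 SA[30]=28  'decbadda'
  #31 SA[31]=3  'ebacceccdaccbbbcbbcabdddcdecbadda'
  #32 SA[32]=29  'ecbadda'
  #33 SA[33]=8  'eccdaccbbbcbbcabdddcdecbadda'
  #34 SA[34]=2  'eebacceccdaccbbbcbbcabdddcdecbadda'
  #35 SA[35]=1  'eeebacceccdaccbbbcbbcabdddcdecbadda'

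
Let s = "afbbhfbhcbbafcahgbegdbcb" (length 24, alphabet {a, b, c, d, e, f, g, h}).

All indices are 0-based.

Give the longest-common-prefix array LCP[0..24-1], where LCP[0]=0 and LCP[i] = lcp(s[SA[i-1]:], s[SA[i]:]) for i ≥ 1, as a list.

[0, 2, 1, 0, 1, 1, 2, 1, 1, 1, 2, 0, 1, 2, 0, 0, 0, 2, 1, 0, 1, 0, 1, 1]

rank→(start, suffix):
  0 → (0, 'afbbhfbhcbbafcahgbegdbcb')
  1 → (11, 'afcahgbegdbcb')
  2 → (14, 'ahgbegdbcb')
  3 → (23, 'b')
  4 → (10, 'bafcahgbegdbcb')
  5 → (9, 'bbafcahgbegdbcb')
  6 → (2, 'bbhfbhcbbafcahgbegdbcb')
  7 → (21, 'bcb')
  8 → (17, 'begdbcb')
  9 → (6, 'bhcbbafcahgbegdbcb')
  10 → (3, 'bhfbhcbbafcahgbegdbcb')
  11 → (13, 'cahgbegdbcb')
  12 → (22, 'cb')
  13 → (8, 'cbbafcahgbegdbcb')
  14 → (20, 'dbcb')
  15 → (18, 'egdbcb')
  16 → (1, 'fbbhfbhcbbafcahgbegdbcb')
  17 → (5, 'fbhcbbafcahgbegdbcb')
  18 → (12, 'fcahgbegdbcb')
  19 → (16, 'gbegdbcb')
  20 → (19, 'gdbcb')
  21 → (7, 'hcbbafcahgbegdbcb')
  22 → (4, 'hfbhcbbafcahgbegdbcb')
  23 → (15, 'hgbegdbcb')

SA = [0, 11, 14, 23, 10, 9, 2, 21, 17, 6, 3, 13, 22, 8, 20, 18, 1, 5, 12, 16, 19, 7, 4, 15]
[i] adj suffixes → lcp
  [1] 0/11 → 2 ('af')
  [2] 11/14 → 1 ('a')
  [3] 14/23 → 0 ('')
  [4] 23/10 → 1 ('b')
  [5] 10/9 → 1 ('b')
  [6] 9/2 → 2 ('bb')
  [7] 2/21 → 1 ('b')
  [8] 21/17 → 1 ('b')
  [9] 17/6 → 1 ('b')
  [10] 6/3 → 2 ('bh')
  [11] 3/13 → 0 ('')
  [12] 13/22 → 1 ('c')
  [13] 22/8 → 2 ('cb')
  [14] 8/20 → 0 ('')
  [15] 20/18 → 0 ('')
  [16] 18/1 → 0 ('')
  [17] 1/5 → 2 ('fb')
  [18] 5/12 → 1 ('f')
  [19] 12/16 → 0 ('')
  [20] 16/19 → 1 ('g')
  [21] 19/7 → 0 ('')
  [22] 7/4 → 1 ('h')
  [23] 4/15 → 1 ('h')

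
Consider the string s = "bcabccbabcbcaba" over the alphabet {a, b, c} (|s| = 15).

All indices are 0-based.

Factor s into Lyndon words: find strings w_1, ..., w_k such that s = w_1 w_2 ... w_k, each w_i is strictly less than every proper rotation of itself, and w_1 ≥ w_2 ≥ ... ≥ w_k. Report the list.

emit factor 1: 'bc' (i=0, period=2)
emit factor 2: 'abccb' (i=2, period=5)
emit factor 3: 'abcbc' (i=7, period=5)
emit factor 4: 'ab' (i=12, period=2)
emit factor 5: 'a' (i=14, period=1)

["bc", "abccb", "abcbc", "ab", "a"]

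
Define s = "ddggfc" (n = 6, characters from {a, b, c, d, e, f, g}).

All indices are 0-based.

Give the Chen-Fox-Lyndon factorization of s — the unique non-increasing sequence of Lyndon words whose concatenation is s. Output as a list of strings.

["ddggf", "c"]

emit factor 1: 'ddggf' (i=0, period=5)
emit factor 2: 'c' (i=5, period=1)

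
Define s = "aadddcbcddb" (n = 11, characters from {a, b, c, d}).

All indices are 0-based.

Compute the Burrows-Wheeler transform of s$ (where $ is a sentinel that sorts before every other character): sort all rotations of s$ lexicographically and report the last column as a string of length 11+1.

rank  rotation      last
    0  $aadddcbcddb  b
    1  aadddcbcddb$  $
    2  adddcbcddb$a  a
    3  b$aadddcbcdd  d
    4  bcddb$aadddc  c
    5  cbcddb$aaddd  d
    6  cddb$aadddcb  b
    7  db$aadddcbcd  d
    8  dcbcddb$aadd  d
    9  ddb$aadddcbc  c
   10  ddcbcddb$aad  d
   11  dddcbcddb$aa  a

b$adcdbddcda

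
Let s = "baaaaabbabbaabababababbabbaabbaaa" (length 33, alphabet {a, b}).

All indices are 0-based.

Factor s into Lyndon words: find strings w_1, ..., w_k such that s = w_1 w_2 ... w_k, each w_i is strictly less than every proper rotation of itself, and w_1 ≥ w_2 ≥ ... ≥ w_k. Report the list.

["b", "aaaaabbabbaabababababbabbaabb", "a", "a", "a"]

emit factor 1: 'b' (i=0, period=1)
emit factor 2: 'aaaaabbabbaabababababbabbaabb' (i=1, period=29)
emit factor 3: 'a' (i=30, period=1)
emit factor 4: 'a' (i=31, period=1)
emit factor 5: 'a' (i=32, period=1)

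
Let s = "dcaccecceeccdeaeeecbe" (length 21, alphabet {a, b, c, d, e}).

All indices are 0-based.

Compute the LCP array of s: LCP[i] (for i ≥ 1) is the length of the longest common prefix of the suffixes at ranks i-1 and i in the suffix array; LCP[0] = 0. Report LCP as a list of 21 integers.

[0, 1, 0, 0, 1, 1, 2, 3, 1, 1, 2, 0, 1, 0, 1, 1, 2, 3, 1, 3, 2]

rank | idx | suffix
   0 |   2 | accecceeccdeaeeecbe
   1 |  14 | aeeecbe
   2 |  19 | be
   3 |   1 | caccecceeccdeaeeecbe
   4 |  18 | cbe
   5 |  10 | ccdeaeeecbe
   6 |   3 | ccecceeccdeaeeecbe
   7 |   6 | cceeccdeaeeecbe
   8 |  11 | cdeaeeecbe
   9 |   4 | cecceeccdeaeeecbe
  10 |   7 | ceeccdeaeeecbe
  11 |   0 | dcaccecceeccdeaeeecbe
  12 |  12 | deaeeecbe
  13 |  20 | e
  14 |  13 | eaeeecbe
  15 |  17 | ecbe
  16 |   9 | eccdeaeeecbe
  17 |   5 | ecceeccdeaeeecbe
  18 |  16 | eecbe
  19 |   8 | eeccdeaeeecbe
  20 |  15 | eeecbe

SA = [2, 14, 19, 1, 18, 10, 3, 6, 11, 4, 7, 0, 12, 20, 13, 17, 9, 5, 16, 8, 15]
[i] adj suffixes → lcp
  [1] 2/14 → 1 ('a')
  [2] 14/19 → 0 ('')
  [3] 19/1 → 0 ('')
  [4] 1/18 → 1 ('c')
  [5] 18/10 → 1 ('c')
  [6] 10/3 → 2 ('cc')
  [7] 3/6 → 3 ('cce')
  [8] 6/11 → 1 ('c')
  [9] 11/4 → 1 ('c')
  [10] 4/7 → 2 ('ce')
  [11] 7/0 → 0 ('')
  [12] 0/12 → 1 ('d')
  [13] 12/20 → 0 ('')
  [14] 20/13 → 1 ('e')
  [15] 13/17 → 1 ('e')
  [16] 17/9 → 2 ('ec')
  [17] 9/5 → 3 ('ecc')
  [18] 5/16 → 1 ('e')
  [19] 16/8 → 3 ('eec')
  [20] 8/15 → 2 ('ee')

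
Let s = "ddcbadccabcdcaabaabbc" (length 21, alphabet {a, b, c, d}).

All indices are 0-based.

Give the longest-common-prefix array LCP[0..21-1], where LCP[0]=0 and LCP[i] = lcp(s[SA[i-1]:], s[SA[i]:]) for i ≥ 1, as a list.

[0, 3, 1, 2, 2, 1, 0, 2, 1, 1, 2, 0, 1, 2, 1, 1, 1, 0, 2, 2, 1]

rank | idx | suffix
   0 |  13 | aabaabbc
   1 |  16 | aabbc
   2 |  14 | abaabbc
   3 |  17 | abbc
   4 |   8 | abcdcaabaabbc
   5 |   4 | adccabcdcaabaabbc
   6 |  15 | baabbc
   7 |   3 | badccabcdcaabaabbc
   8 |  18 | bbc
   9 |  19 | bc
  10 |   9 | bcdcaabaabbc
  11 |  20 | c
  12 |  12 | caabaabbc
  13 |   7 | cabcdcaabaabbc
  14 |   2 | cbadccabcdcaabaabbc
  15 |   6 | ccabcdcaabaabbc
  16 |  10 | cdcaabaabbc
  17 |  11 | dcaabaabbc
  18 |   1 | dcbadccabcdcaabaabbc
  19 |   5 | dccabcdcaabaabbc
  20 |   0 | ddcbadccabcdcaabaabbc

SA = [13, 16, 14, 17, 8, 4, 15, 3, 18, 19, 9, 20, 12, 7, 2, 6, 10, 11, 1, 5, 0]
[i] adj suffixes → lcp
  [1] 13/16 → 3 ('aab')
  [2] 16/14 → 1 ('a')
  [3] 14/17 → 2 ('ab')
  [4] 17/8 → 2 ('ab')
  [5] 8/4 → 1 ('a')
  [6] 4/15 → 0 ('')
  [7] 15/3 → 2 ('ba')
  [8] 3/18 → 1 ('b')
  [9] 18/19 → 1 ('b')
  [10] 19/9 → 2 ('bc')
  [11] 9/20 → 0 ('')
  [12] 20/12 → 1 ('c')
  [13] 12/7 → 2 ('ca')
  [14] 7/2 → 1 ('c')
  [15] 2/6 → 1 ('c')
  [16] 6/10 → 1 ('c')
  [17] 10/11 → 0 ('')
  [18] 11/1 → 2 ('dc')
  [19] 1/5 → 2 ('dc')
  [20] 5/0 → 1 ('d')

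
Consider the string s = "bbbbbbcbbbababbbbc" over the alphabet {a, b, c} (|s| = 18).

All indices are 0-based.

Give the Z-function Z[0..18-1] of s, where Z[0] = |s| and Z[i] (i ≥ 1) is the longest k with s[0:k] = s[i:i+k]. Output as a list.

[18, 5, 4, 3, 2, 1, 0, 3, 2, 1, 0, 1, 0, 4, 3, 2, 1, 0]

Z[0]=18
i=1: i≥r, start 0; Z[1]=5 extend→box=[1,6)
i=2: min(r-i=4, Z[1]=5)=4; Z[2]=4
i=3: min(r-i=3, Z[2]=4)=3; Z[3]=3
i=4: min(r-i=2, Z[3]=3)=2; Z[4]=2
i=5: min(r-i=1, Z[4]=2)=1; Z[5]=1
i=6: i≥r, start 0; Z[6]=0
i=7: i≥r, start 0; Z[7]=3 extend→box=[7,10)
i=8: min(r-i=2, Z[1]=5)=2; Z[8]=2
i=9: min(r-i=1, Z[2]=4)=1; Z[9]=1
i=10: i≥r, start 0; Z[10]=0
i=11: i≥r, start 0; Z[11]=1 extend→box=[11,12)
i=12: i≥r, start 0; Z[12]=0
i=13: i≥r, start 0; Z[13]=4 extend→box=[13,17)
i=14: min(r-i=3, Z[1]=5)=3; Z[14]=3
i=15: min(r-i=2, Z[2]=4)=2; Z[15]=2
i=16: min(r-i=1, Z[3]=3)=1; Z[16]=1
i=17: i≥r, start 0; Z[17]=0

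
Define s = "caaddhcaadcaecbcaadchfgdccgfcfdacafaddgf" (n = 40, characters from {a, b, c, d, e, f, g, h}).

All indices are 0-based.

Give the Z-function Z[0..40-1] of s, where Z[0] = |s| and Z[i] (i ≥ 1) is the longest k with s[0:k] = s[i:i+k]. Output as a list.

[40, 0, 0, 0, 0, 0, 4, 0, 0, 0, 2, 0, 0, 1, 0, 4, 0, 0, 0, 1, 0, 0, 0, 0, 1, 1, 0, 0, 1, 0, 0, 0, 2, 0, 0, 0, 0, 0, 0, 0]

Z[0]=40
i=1: outside box; Z[1]=0
i=2: outside box; Z[2]=0
i=3: outside box; Z[3]=0
i=4: outside box; Z[4]=0
i=5: outside box; Z[5]=0
i=6: outside box; Z[6]=4 grow→box=[6,10)
i=7: min(r-i=3, Z[1]=0)=0; Z[7]=0
i=8: min(r-i=2, Z[2]=0)=0; Z[8]=0
i=9: min(r-i=1, Z[3]=0)=0; Z[9]=0
i=10: outside box; Z[10]=2 grow→box=[10,12)
i=11: min(r-i=1, Z[1]=0)=0; Z[11]=0
i=12: outside box; Z[12]=0
i=13: outside box; Z[13]=1 grow→box=[13,14)
i=14: outside box; Z[14]=0
i=15: outside box; Z[15]=4 grow→box=[15,19)
i=16: min(r-i=3, Z[1]=0)=0; Z[16]=0
i=17: min(r-i=2, Z[2]=0)=0; Z[17]=0
i=18: min(r-i=1, Z[3]=0)=0; Z[18]=0
i=19: outside box; Z[19]=1 grow→box=[19,20)
i=20: outside box; Z[20]=0
i=21: outside box; Z[21]=0
i=22: outside box; Z[22]=0
i=23: outside box; Z[23]=0
i=24: outside box; Z[24]=1 grow→box=[24,25)
i=25: outside box; Z[25]=1 grow→box=[25,26)
i=26: outside box; Z[26]=0
i=27: outside box; Z[27]=0
i=28: outside box; Z[28]=1 grow→box=[28,29)
i=29: outside box; Z[29]=0
i=30: outside box; Z[30]=0
i=31: outside box; Z[31]=0
i=32: outside box; Z[32]=2 grow→box=[32,34)
i=33: min(r-i=1, Z[1]=0)=0; Z[33]=0
i=34: outside box; Z[34]=0
i=35: outside box; Z[35]=0
i=36: outside box; Z[36]=0
i=37: outside box; Z[37]=0
i=38: outside box; Z[38]=0
i=39: outside box; Z[39]=0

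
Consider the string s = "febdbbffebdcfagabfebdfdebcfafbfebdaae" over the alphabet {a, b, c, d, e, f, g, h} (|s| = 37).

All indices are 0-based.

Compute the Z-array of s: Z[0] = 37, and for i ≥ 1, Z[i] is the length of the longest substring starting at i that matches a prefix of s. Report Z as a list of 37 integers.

[37, 0, 0, 0, 0, 0, 1, 4, 0, 0, 0, 0, 1, 0, 0, 0, 0, 4, 0, 0, 0, 1, 0, 0, 0, 0, 1, 0, 1, 0, 4, 0, 0, 0, 0, 0, 0]

Z[0]=37
i=1: outside box; Z[1]=0
i=2: outside box; Z[2]=0
i=3: outside box; Z[3]=0
i=4: outside box; Z[4]=0
i=5: outside box; Z[5]=0
i=6: outside box; Z[6]=1 extend→box=[6,7)
i=7: outside box; Z[7]=4 extend→box=[7,11)
i=8: min(r-i=3, Z[1]=0)=0; Z[8]=0
i=9: min(r-i=2, Z[2]=0)=0; Z[9]=0
i=10: min(r-i=1, Z[3]=0)=0; Z[10]=0
i=11: outside box; Z[11]=0
i=12: outside box; Z[12]=1 extend→box=[12,13)
i=13: outside box; Z[13]=0
i=14: outside box; Z[14]=0
i=15: outside box; Z[15]=0
i=16: outside box; Z[16]=0
i=17: outside box; Z[17]=4 extend→box=[17,21)
i=18: min(r-i=3, Z[1]=0)=0; Z[18]=0
i=19: min(r-i=2, Z[2]=0)=0; Z[19]=0
i=20: min(r-i=1, Z[3]=0)=0; Z[20]=0
i=21: outside box; Z[21]=1 extend→box=[21,22)
i=22: outside box; Z[22]=0
i=23: outside box; Z[23]=0
i=24: outside box; Z[24]=0
i=25: outside box; Z[25]=0
i=26: outside box; Z[26]=1 extend→box=[26,27)
i=27: outside box; Z[27]=0
i=28: outside box; Z[28]=1 extend→box=[28,29)
i=29: outside box; Z[29]=0
i=30: outside box; Z[30]=4 extend→box=[30,34)
i=31: min(r-i=3, Z[1]=0)=0; Z[31]=0
i=32: min(r-i=2, Z[2]=0)=0; Z[32]=0
i=33: min(r-i=1, Z[3]=0)=0; Z[33]=0
i=34: outside box; Z[34]=0
i=35: outside box; Z[35]=0
i=36: outside box; Z[36]=0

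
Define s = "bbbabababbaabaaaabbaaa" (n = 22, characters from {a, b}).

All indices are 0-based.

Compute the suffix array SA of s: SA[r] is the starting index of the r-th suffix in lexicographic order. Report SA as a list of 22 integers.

rank | idx | suffix
   0 |  21 | a
   1 |  20 | aa
   2 |  19 | aaa
   3 |  13 | aaaabbaaa
   4 |  14 | aaabbaaa
   5 |  10 | aabaaaabbaaa
   6 |  15 | aabbaaa
   7 |  11 | abaaaabbaaa
   8 |   3 | abababbaabaaaabbaaa
   9 |   5 | ababbaabaaaabbaaa
  10 |  16 | abbaaa
  11 |   7 | abbaabaaaabbaaa
  12 |  18 | baaa
  13 |  12 | baaaabbaaa
  14 |   9 | baabaaaabbaaa
  15 |   2 | babababbaabaaaabbaaa
  16 |   4 | bababbaabaaaabbaaa
  17 |   6 | babbaabaaaabbaaa
  18 |  17 | bbaaa
  19 |   8 | bbaabaaaabbaaa
  20 |   1 | bbabababbaabaaaabbaaa
  21 |   0 | bbbabababbaabaaaabbaaa

[21, 20, 19, 13, 14, 10, 15, 11, 3, 5, 16, 7, 18, 12, 9, 2, 4, 6, 17, 8, 1, 0]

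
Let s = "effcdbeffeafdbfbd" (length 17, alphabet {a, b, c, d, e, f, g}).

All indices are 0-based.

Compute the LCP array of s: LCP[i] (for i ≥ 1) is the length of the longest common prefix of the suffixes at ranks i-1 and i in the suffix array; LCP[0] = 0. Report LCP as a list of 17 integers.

sorted suffixes:
  #0 SA[0]=10  'afdbfbd'
  #1 SA[1]=15  'bd'
  #2 SA[2]=5  'beffeafdbfbd'
  #3 SA[3]=13  'bfbd'
  #4 SA[4]=3  'cdbeffeafdbfbd'
  #5 SA[5]=16  'd'
  #6 SA[6]=4  'dbeffeafdbfbd'
  #7 SA[7]=12  'dbfbd'
  #8 SA[8]=9  'eafdbfbd'
  #9 SA[9]=0  'effcdbeffeafdbfbd'
  #10 SA[10]=6  'effeafdbfbd'
  #11 SA[11]=14  'fbd'
  #12 SA[12]=2  'fcdbeffeafdbfbd'
  #13 SA[13]=11  'fdbfbd'
  #14 SA[14]=8  'feafdbfbd'
  #15 SA[15]=1  'ffcdbeffeafdbfbd'
  #16 SA[16]=7  'ffeafdbfbd'

SA = [10, 15, 5, 13, 3, 16, 4, 12, 9, 0, 6, 14, 2, 11, 8, 1, 7]
i: (SA[i-1],SA[i]) lcp shared
  1: (10,15) 0 ''
  2: (15,5) 1 'b'
  3: (5,13) 1 'b'
  4: (13,3) 0 ''
  5: (3,16) 0 ''
  6: (16,4) 1 'd'
  7: (4,12) 2 'db'
  8: (12,9) 0 ''
  9: (9,0) 1 'e'
  10: (0,6) 3 'eff'
  11: (6,14) 0 ''
  12: (14,2) 1 'f'
  13: (2,11) 1 'f'
  14: (11,8) 1 'f'
  15: (8,1) 1 'f'
  16: (1,7) 2 'ff'

[0, 0, 1, 1, 0, 0, 1, 2, 0, 1, 3, 0, 1, 1, 1, 1, 2]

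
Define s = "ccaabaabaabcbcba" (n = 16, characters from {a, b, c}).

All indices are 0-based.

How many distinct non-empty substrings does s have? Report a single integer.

rank→(start, suffix):
  0 → (15, 'a')
  1 → (2, 'aabaabaabcbcba')
  2 → (5, 'aabaabcbcba')
  3 → (8, 'aabcbcba')
  4 → (3, 'abaabaabcbcba')
  5 → (6, 'abaabcbcba')
  6 → (9, 'abcbcba')
  7 → (14, 'ba')
  8 → (4, 'baabaabcbcba')
  9 → (7, 'baabcbcba')
  10 → (12, 'bcba')
  11 → (10, 'bcbcba')
  12 → (1, 'caabaabaabcbcba')
  13 → (13, 'cba')
  14 → (11, 'cbcba')
  15 → (0, 'ccaabaabaabcbcba')

SA = [15, 2, 5, 8, 3, 6, 9, 14, 4, 7, 12, 10, 1, 13, 11, 0]
[i] adj suffixes → lcp
  [1] 15/2 → 1 ('a')
  [2] 2/5 → 6 ('aabaab')
  [3] 5/8 → 3 ('aab')
  [4] 8/3 → 1 ('a')
  [5] 3/6 → 5 ('abaab')
  [6] 6/9 → 2 ('ab')
  [7] 9/14 → 0 ('')
  [8] 14/4 → 2 ('ba')
  [9] 4/7 → 4 ('baab')
  [10] 7/12 → 1 ('b')
  [11] 12/10 → 3 ('bcb')
  [12] 10/1 → 0 ('')
  [13] 1/13 → 1 ('c')
  [14] 13/11 → 2 ('cb')
  [15] 11/0 → 1 ('c')

n(n+1)/2 = 16·17/2 = 136
Σ LCP = 0 + 1 + 6 + 3 + 1 + 5 + 2 + 0 + 2 + 4 + 1 + 3 + 0 + 1 + 2 + 1 = 32
distinct = 136 − 32 = 104

104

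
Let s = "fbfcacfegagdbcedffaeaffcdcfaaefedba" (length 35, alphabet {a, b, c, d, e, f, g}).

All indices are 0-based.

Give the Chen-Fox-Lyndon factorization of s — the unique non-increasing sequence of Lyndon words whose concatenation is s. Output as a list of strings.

emit factor 1: 'f' (i=0, period=1)
emit factor 2: 'bfc' (i=1, period=3)
emit factor 3: 'acfegagdbcedffaeaffcdcf' (i=4, period=23)
emit factor 4: 'aaefedb' (i=27, period=7)
emit factor 5: 'a' (i=34, period=1)

["f", "bfc", "acfegagdbcedffaeaffcdcf", "aaefedb", "a"]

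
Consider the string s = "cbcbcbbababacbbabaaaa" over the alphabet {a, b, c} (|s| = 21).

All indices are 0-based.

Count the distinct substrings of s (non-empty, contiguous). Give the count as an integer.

rank→(start, suffix):
  0 → (20, 'a')
  1 → (19, 'aa')
  2 → (18, 'aaa')
  3 → (17, 'aaaa')
  4 → (15, 'abaaaa')
  5 → (7, 'ababacbbabaaaa')
  6 → (9, 'abacbbabaaaa')
  7 → (11, 'acbbabaaaa')
  8 → (16, 'baaaa')
  9 → (14, 'babaaaa')
  10 → (6, 'bababacbbabaaaa')
  11 → (8, 'babacbbabaaaa')
  12 → (10, 'bacbbabaaaa')
  13 → (13, 'bbabaaaa')
  14 → (5, 'bbababacbbabaaaa')
  15 → (3, 'bcbbababacbbabaaaa')
  16 → (1, 'bcbcbbababacbbabaaaa')
  17 → (12, 'cbbabaaaa')
  18 → (4, 'cbbababacbbabaaaa')
  19 → (2, 'cbcbbababacbbabaaaa')
  20 → (0, 'cbcbcbbababacbbabaaaa')

SA = [20, 19, 18, 17, 15, 7, 9, 11, 16, 14, 6, 8, 10, 13, 5, 3, 1, 12, 4, 2, 0]
rank  pair      lcp
   1  s[20:],s[19:]  1  'a'
   2  s[19:],s[18:]  2  'aa'
   3  s[18:],s[17:]  3  'aaa'
   4  s[17:],s[15:]  1  'a'
   5  s[15:],s[7:]  3  'aba'
   6  s[7:],s[9:]  3  'aba'
   7  s[9:],s[11:]  1  'a'
   8  s[11:],s[16:]  0  ''
   9  s[16:],s[14:]  2  'ba'
  10  s[14:],s[6:]  4  'baba'
  11  s[6:],s[8:]  4  'baba'
  12  s[8:],s[10:]  2  'ba'
  13  s[10:],s[13:]  1  'b'
  14  s[13:],s[5:]  5  'bbaba'
  15  s[5:],s[3:]  1  'b'
  16  s[3:],s[1:]  3  'bcb'
  17  s[1:],s[12:]  0  ''
  18  s[12:],s[4:]  6  'cbbaba'
  19  s[4:],s[2:]  2  'cb'
  20  s[2:],s[0:]  4  'cbcb'

n(n+1)/2 = 21·22/2 = 231
Σ LCP = 0 + 1 + 2 + 3 + 1 + 3 + 3 + 1 + 0 + 2 + 4 + 4 + 2 + 1 + 5 + 1 + 3 + 0 + 6 + 2 + 4 = 48
distinct = 231 − 48 = 183

183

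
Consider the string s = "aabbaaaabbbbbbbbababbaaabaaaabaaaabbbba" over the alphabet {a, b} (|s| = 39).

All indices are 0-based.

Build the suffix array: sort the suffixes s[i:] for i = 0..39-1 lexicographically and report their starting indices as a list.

[38, 25, 30, 4, 21, 26, 31, 5, 22, 27, 0, 32, 6, 23, 28, 16, 1, 18, 33, 7, 37, 24, 29, 3, 20, 15, 17, 36, 2, 19, 14, 35, 13, 34, 12, 11, 10, 9, 8]

rank→(start, suffix):
  0 → (38, 'a')
  1 → (25, 'aaaabaaaabbbba')
  2 → (30, 'aaaabbbba')
  3 → (4, 'aaaabbbbbbbbababbaaabaaaabaaaabbbba')
  4 → (21, 'aaabaaaabaaaabbbba')
  5 → (26, 'aaabaaaabbbba')
  6 → (31, 'aaabbbba')
  7 → (5, 'aaabbbbbbbbababbaaabaaaabaaaabbbba')
  8 → (22, 'aabaaaabaaaabbbba')
  9 → (27, 'aabaaaabbbba')
  10 → (0, 'aabbaaaabbbbbbbbababbaaabaaaabaaaabbbba')
  11 → (32, 'aabbbba')
  12 → (6, 'aabbbbbbbbababbaaabaaaabaaaabbbba')
  13 → (23, 'abaaaabaaaabbbba')
  14 → (28, 'abaaaabbbba')
  15 → (16, 'ababbaaabaaaabaaaabbbba')
  16 → (1, 'abbaaaabbbbbbbbababbaaabaaaabaaaabbbba')
  17 → (18, 'abbaaabaaaabaaaabbbba')
  18 → (33, 'abbbba')
  19 → (7, 'abbbbbbbbababbaaabaaaabaaaabbbba')
  20 → (37, 'ba')
  21 → (24, 'baaaabaaaabbbba')
  22 → (29, 'baaaabbbba')
  23 → (3, 'baaaabbbbbbbbababbaaabaaaabaaaabbbba')
  24 → (20, 'baaabaaaabaaaabbbba')
  25 → (15, 'bababbaaabaaaabaaaabbbba')
  26 → (17, 'babbaaabaaaabaaaabbbba')
  27 → (36, 'bba')
  28 → (2, 'bbaaaabbbbbbbbababbaaabaaaabaaaabbbba')
  29 → (19, 'bbaaabaaaabaaaabbbba')
  30 → (14, 'bbababbaaabaaaabaaaabbbba')
  31 → (35, 'bbba')
  32 → (13, 'bbbababbaaabaaaabaaaabbbba')
  33 → (34, 'bbbba')
  34 → (12, 'bbbbababbaaabaaaabaaaabbbba')
  35 → (11, 'bbbbbababbaaabaaaabaaaabbbba')
  36 → (10, 'bbbbbbababbaaabaaaabaaaabbbba')
  37 → (9, 'bbbbbbbababbaaabaaaabaaaabbbba')
  38 → (8, 'bbbbbbbbababbaaabaaaabaaaabbbba')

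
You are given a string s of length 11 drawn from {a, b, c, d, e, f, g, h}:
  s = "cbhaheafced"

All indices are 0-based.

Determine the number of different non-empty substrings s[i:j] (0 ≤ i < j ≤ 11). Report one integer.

62

rank | idx | suffix
   0 |   6 | afced
   1 |   3 | aheafced
   2 |   1 | bhaheafced
   3 |   0 | cbhaheafced
   4 |   8 | ced
   5 |  10 | d
   6 |   5 | eafced
   7 |   9 | ed
   8 |   7 | fced
   9 |   2 | haheafced
  10 |   4 | heafced

SA = [6, 3, 1, 0, 8, 10, 5, 9, 7, 2, 4]
[i] adj suffixes → lcp
  [1] 6/3 → 1 ('a')
  [2] 3/1 → 0 ('')
  [3] 1/0 → 0 ('')
  [4] 0/8 → 1 ('c')
  [5] 8/10 → 0 ('')
  [6] 10/5 → 0 ('')
  [7] 5/9 → 1 ('e')
  [8] 9/7 → 0 ('')
  [9] 7/2 → 0 ('')
  [10] 2/4 → 1 ('h')

n(n+1)/2 = 11·12/2 = 66
Σ LCP = 0 + 1 + 0 + 0 + 1 + 0 + 0 + 1 + 0 + 0 + 1 = 4
distinct = 66 − 4 = 62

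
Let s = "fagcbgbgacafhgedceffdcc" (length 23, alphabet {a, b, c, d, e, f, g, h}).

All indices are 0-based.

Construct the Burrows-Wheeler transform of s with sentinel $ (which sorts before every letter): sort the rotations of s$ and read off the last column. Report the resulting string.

rank  rotation                  last
    0  $fagcbgbgacafhgedceffdcc  c
    1  acafhgedceffdcc$fagcbgbg  g
    2  afhgedceffdcc$fagcbgbgac  c
    3  agcbgbgacafhgedceffdcc$f  f
    4  bgacafhgedceffdcc$fagcbg  g
    5  bgbgacafhgedceffdcc$fagc  c
    6  c$fagcbgbgacafhgedceffdc  c
    7  cafhgedceffdcc$fagcbgbga  a
    8  cbgbgacafhgedceffdcc$fag  g
    9  cc$fagcbgbgacafhgedceffd  d
   10  ceffdcc$fagcbgbgacafhged  d
   11  dcc$fagcbgbgacafhgedceff  f
   12  dceffdcc$fagcbgbgacafhge  e
   13  edceffdcc$fagcbgbgacafhg  g
   14  effdcc$fagcbgbgacafhgedc  c
   15  fagcbgbgacafhgedceffdcc$  $
   16  fdcc$fagcbgbgacafhgedcef  f
   17  ffdcc$fagcbgbgacafhgedce  e
   18  fhgedceffdcc$fagcbgbgaca  a
   19  gacafhgedceffdcc$fagcbgb  b
   20  gbgacafhgedceffdcc$fagcb  b
   21  gcbgbgacafhgedceffdcc$fa  a
   22  gedceffdcc$fagcbgbgacafh  h
   23  hgedceffdcc$fagcbgbgacaf  f

cgcfgccagddfegc$feabbahf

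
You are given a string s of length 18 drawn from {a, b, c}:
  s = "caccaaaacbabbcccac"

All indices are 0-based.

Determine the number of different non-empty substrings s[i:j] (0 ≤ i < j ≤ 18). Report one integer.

145

sorted suffixes:
  #0 SA[0]=4  'aaaacbabbcccac'
  #1 SA[1]=5  'aaacbabbcccac'
  #2 SA[2]=6  'aacbabbcccac'
  #3 SA[3]=10  'abbcccac'
  #4 SA[4]=16  'ac'
  #5 SA[5]=7  'acbabbcccac'
  #6 SA[6]=1  'accaaaacbabbcccac'
  #7 SA[7]=9  'babbcccac'
  #8 SA[8]=11  'bbcccac'
  #9 SA[9]=12  'bcccac'
  #10 SA[10]=17  'c'
  #11 SA[11]=3  'caaaacbabbcccac'
  #12 SA[12]=15  'cac'
  #13 SA[13]=0  'caccaaaacbabbcccac'
  #14 SA[14]=8  'cbabbcccac'
  #15 SA[15]=2  'ccaaaacbabbcccac'
  #16 SA[16]=14  'ccac'
  #17 SA[17]=13  'cccac'

SA = [4, 5, 6, 10, 16, 7, 1, 9, 11, 12, 17, 3, 15, 0, 8, 2, 14, 13]
[i] adj suffixes → lcp
  [1] 4/5 → 3 ('aaa')
  [2] 5/6 → 2 ('aa')
  [3] 6/10 → 1 ('a')
  [4] 10/16 → 1 ('a')
  [5] 16/7 → 2 ('ac')
  [6] 7/1 → 2 ('ac')
  [7] 1/9 → 0 ('')
  [8] 9/11 → 1 ('b')
  [9] 11/12 → 1 ('b')
  [10] 12/17 → 0 ('')
  [11] 17/3 → 1 ('c')
  [12] 3/15 → 2 ('ca')
  [13] 15/0 → 3 ('cac')
  [14] 0/8 → 1 ('c')
  [15] 8/2 → 1 ('c')
  [16] 2/14 → 3 ('cca')
  [17] 14/13 → 2 ('cc')

n(n+1)/2 = 18·19/2 = 171
Σ LCP = 0 + 3 + 2 + 1 + 1 + 2 + 2 + 0 + 1 + 1 + 0 + 1 + 2 + 3 + 1 + 1 + 3 + 2 = 26
distinct = 171 − 26 = 145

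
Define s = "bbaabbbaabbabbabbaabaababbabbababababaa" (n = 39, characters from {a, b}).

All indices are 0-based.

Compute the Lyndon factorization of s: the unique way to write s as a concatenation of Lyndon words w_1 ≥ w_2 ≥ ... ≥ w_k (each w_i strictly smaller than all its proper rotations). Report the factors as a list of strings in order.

emit factor 1: 'b' (i=0, period=1)
emit factor 2: 'b' (i=1, period=1)
emit factor 3: 'aabbb' (i=2, period=5)
emit factor 4: 'aabbabbabb' (i=7, period=10)
emit factor 5: 'aabaababbabbabababab' (i=17, period=20)
emit factor 6: 'a' (i=37, period=1)
emit factor 7: 'a' (i=38, period=1)

["b", "b", "aabbb", "aabbabbabb", "aabaababbabbabababab", "a", "a"]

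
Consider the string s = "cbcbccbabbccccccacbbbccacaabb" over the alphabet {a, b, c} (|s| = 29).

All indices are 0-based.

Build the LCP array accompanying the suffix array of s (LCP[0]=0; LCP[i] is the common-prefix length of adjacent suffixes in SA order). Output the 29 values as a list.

rank | idx | suffix
   0 |  25 | aabb
   1 |  26 | abb
   2 |   7 | abbccccccacbbbccacaabb
   3 |  23 | acaabb
   4 |  16 | acbbbccacaabb
   5 |  28 | b
   6 |   6 | babbccccccacbbbccacaabb
   7 |  27 | bb
   8 |  18 | bbbccacaabb
   9 |  19 | bbccacaabb
  10 |   8 | bbccccccacbbbccacaabb
  11 |   1 | bcbccbabbccccccacbbbccacaabb
  12 |  20 | bccacaabb
  13 |   3 | bccbabbccccccacbbbccacaabb
  14 |   9 | bccccccacbbbccacaabb
  15 |  24 | caabb
  16 |  22 | cacaabb
  17 |  15 | cacbbbccacaabb
  18 |   5 | cbabbccccccacbbbccacaabb
  19 |  17 | cbbbccacaabb
  20 |   0 | cbcbccbabbccccccacbbbccacaabb
  21 |   2 | cbccbabbccccccacbbbccacaabb
  22 |  21 | ccacaabb
  23 |  14 | ccacbbbccacaabb
  24 |   4 | ccbabbccccccacbbbccacaabb
  25 |  13 | cccacbbbccacaabb
  26 |  12 | ccccacbbbccacaabb
  27 |  11 | cccccacbbbccacaabb
  28 |  10 | ccccccacbbbccacaabb

SA = [25, 26, 7, 23, 16, 28, 6, 27, 18, 19, 8, 1, 20, 3, 9, 24, 22, 15, 5, 17, 0, 2, 21, 14, 4, 13, 12, 11, 10]
[i] adj suffixes → lcp
  [1] 25/26 → 1 ('a')
  [2] 26/7 → 3 ('abb')
  [3] 7/23 → 1 ('a')
  [4] 23/16 → 2 ('ac')
  [5] 16/28 → 0 ('')
  [6] 28/6 → 1 ('b')
  [7] 6/27 → 1 ('b')
  [8] 27/18 → 2 ('bb')
  [9] 18/19 → 2 ('bb')
  [10] 19/8 → 4 ('bbcc')
  [11] 8/1 → 1 ('b')
  [12] 1/20 → 2 ('bc')
  [13] 20/3 → 3 ('bcc')
  [14] 3/9 → 3 ('bcc')
  [15] 9/24 → 0 ('')
  [16] 24/22 → 2 ('ca')
  [17] 22/15 → 3 ('cac')
  [18] 15/5 → 1 ('c')
  [19] 5/17 → 2 ('cb')
  [20] 17/0 → 2 ('cb')
  [21] 0/2 → 3 ('cbc')
  [22] 2/21 → 1 ('c')
  [23] 21/14 → 4 ('ccac')
  [24] 14/4 → 2 ('cc')
  [25] 4/13 → 2 ('cc')
  [26] 13/12 → 3 ('ccc')
  [27] 12/11 → 4 ('cccc')
  [28] 11/10 → 5 ('ccccc')

[0, 1, 3, 1, 2, 0, 1, 1, 2, 2, 4, 1, 2, 3, 3, 0, 2, 3, 1, 2, 2, 3, 1, 4, 2, 2, 3, 4, 5]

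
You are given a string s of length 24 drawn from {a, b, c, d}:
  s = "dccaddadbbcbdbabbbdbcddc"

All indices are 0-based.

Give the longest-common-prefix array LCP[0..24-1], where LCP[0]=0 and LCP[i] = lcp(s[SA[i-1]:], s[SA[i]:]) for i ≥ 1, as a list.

sorted suffixes:
  #0 SA[0]=14  'abbbdbcddc'
  #1 SA[1]=6  'adbbcbdbabbbdbcddc'
  #2 SA[2]=3  'addadbbcbdbabbbdbcddc'
  #3 SA[3]=13  'babbbdbcddc'
  #4 SA[4]=15  'bbbdbcddc'
  #5 SA[5]=8  'bbcbdbabbbdbcddc'
  #6 SA[6]=16  'bbdbcddc'
  #7 SA[7]=9  'bcbdbabbbdbcddc'
  #8 SA[8]=19  'bcddc'
  #9 SA[9]=11  'bdbabbbdbcddc'
  #10 SA[10]=17  'bdbcddc'
  #11 SA[11]=23  'c'
  #12 SA[12]=2  'caddadbbcbdbabbbdbcddc'
  #13 SA[13]=10  'cbdbabbbdbcddc'
  #14 SA[14]=1  'ccaddadbbcbdbabbbdbcddc'
  #15 SA[15]=20  'cddc'
  #16 SA[16]=5  'dadbbcbdbabbbdbcddc'
  #17 SA[17]=12  'dbabbbdbcddc'
  #18 SA[18]=7  'dbbcbdbabbbdbcddc'
  #19 SA[19]=18  'dbcddc'
  #20 SA[20]=22  'dc'
  #21 SA[21]=0  'dccaddadbbcbdbabbbdbcddc'
  #22 SA[22]=4  'ddadbbcbdbabbbdbcddc'
  #23 SA[23]=21  'ddc'

SA = [14, 6, 3, 13, 15, 8, 16, 9, 19, 11, 17, 23, 2, 10, 1, 20, 5, 12, 7, 18, 22, 0, 4, 21]
i: (SA[i-1],SA[i]) lcp shared
  1: (14,6) 1 'a'
  2: (6,3) 2 'ad'
  3: (3,13) 0 ''
  4: (13,15) 1 'b'
  5: (15,8) 2 'bb'
  6: (8,16) 2 'bb'
  7: (16,9) 1 'b'
  8: (9,19) 2 'bc'
  9: (19,11) 1 'b'
  10: (11,17) 3 'bdb'
  11: (17,23) 0 ''
  12: (23,2) 1 'c'
  13: (2,10) 1 'c'
  14: (10,1) 1 'c'
  15: (1,20) 1 'c'
  16: (20,5) 0 ''
  17: (5,12) 1 'd'
  18: (12,7) 2 'db'
  19: (7,18) 2 'db'
  20: (18,22) 1 'd'
  21: (22,0) 2 'dc'
  22: (0,4) 1 'd'
  23: (4,21) 2 'dd'

[0, 1, 2, 0, 1, 2, 2, 1, 2, 1, 3, 0, 1, 1, 1, 1, 0, 1, 2, 2, 1, 2, 1, 2]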